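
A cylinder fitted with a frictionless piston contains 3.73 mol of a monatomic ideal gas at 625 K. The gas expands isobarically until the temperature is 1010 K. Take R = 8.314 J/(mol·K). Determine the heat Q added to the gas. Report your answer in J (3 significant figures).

Q ≈ 29800 J

Isobaric: W = nRΔT = (3.73)(8.314)(385) = 11939 J.
ΔU = nCᵥΔT with Cᵥ = 3R/2: ΔU = (3.73)(12.47)(385) = 17909 J.
Q = ΔU + W = 17909 + 11939 = 29848 J.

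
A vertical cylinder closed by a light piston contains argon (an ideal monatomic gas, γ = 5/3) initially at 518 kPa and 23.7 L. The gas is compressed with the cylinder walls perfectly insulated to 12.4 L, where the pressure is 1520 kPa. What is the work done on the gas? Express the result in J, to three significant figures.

W ≈ 9860 J

Adiabatic: W = (P₁V₁ − P₂V₂)/(γ − 1) with γ = 5/3.
P₁V₁ = 12277 J, P₂V₂ = 18848 J.
W = (12277 − 18848) / 0.6667 = -9857 J.
Work on gas = −W_by = 9857 J.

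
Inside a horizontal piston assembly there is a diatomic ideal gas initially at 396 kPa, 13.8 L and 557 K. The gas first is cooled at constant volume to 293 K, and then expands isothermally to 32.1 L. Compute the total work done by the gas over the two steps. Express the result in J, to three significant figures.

Step 1 (isochoric): W = 0 (constant volume).
After step 1: P = 208.3 kPa (V unchanged).
Step 2 (isothermal): W = P₁V₁ ln(V₂/V₁) = (2875) ln(32.1/13.8) = 2427 J.
W_total = 0 + 2427 = 2427 J.

W_total ≈ 2430 J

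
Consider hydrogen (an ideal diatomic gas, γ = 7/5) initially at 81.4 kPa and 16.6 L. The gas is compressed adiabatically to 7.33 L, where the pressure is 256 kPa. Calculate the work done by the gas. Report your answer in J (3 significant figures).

Adiabatic: W = (P₁V₁ − P₂V₂)/(γ − 1) with γ = 7/5.
P₁V₁ = 1351 J, P₂V₂ = 1876 J.
W = (1351 − 1876) / 0.4 = -1313 J.

W ≈ -1310 J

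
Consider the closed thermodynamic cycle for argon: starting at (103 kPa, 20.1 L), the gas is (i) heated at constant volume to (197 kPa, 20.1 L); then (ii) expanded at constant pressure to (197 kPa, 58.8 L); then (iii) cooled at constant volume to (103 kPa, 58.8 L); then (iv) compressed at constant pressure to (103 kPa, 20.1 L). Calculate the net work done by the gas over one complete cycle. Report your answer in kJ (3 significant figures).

Constant-volume legs do no work.
W(ii) = (197)(58.8 − 20.1) = 7624 J; W(iv) = (103)(20.1 − 58.8) = -3986 J.
W_net = 7624 − 3986 = 3638 J (the clockwise enclosed area).

W_net ≈ 3.64 kJ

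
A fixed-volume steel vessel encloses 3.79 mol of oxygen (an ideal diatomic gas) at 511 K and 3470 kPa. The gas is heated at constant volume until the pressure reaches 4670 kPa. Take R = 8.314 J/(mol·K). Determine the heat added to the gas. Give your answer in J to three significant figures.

Constant volume ⇒ W = 0, so Q = ΔU = nCᵥΔT with Cᵥ = 5R/2 = 20.79 J/(mol·K).
At constant V, T₂/T₁ = P₂/P₁ ⇒ ΔT = T₁(P₂/P₁ − 1) = 511·(4670/3470 − 1) = 176.7 K.
ΔU = (3.79)(20.79)(176.7) = 13921 J.

Q ≈ 13900 J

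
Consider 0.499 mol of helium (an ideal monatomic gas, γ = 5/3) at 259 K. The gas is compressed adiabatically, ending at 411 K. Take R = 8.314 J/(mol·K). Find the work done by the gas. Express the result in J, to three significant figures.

Adiabatic ⇒ Q = 0, so W_by = −ΔU = nCᵥ(T₁ − T₂).
Cᵥ = 3R/2 = 12.47 J/(mol·K).
W = (0.499)(12.47)(259 − 411) = -945.9 J.

W ≈ -946 J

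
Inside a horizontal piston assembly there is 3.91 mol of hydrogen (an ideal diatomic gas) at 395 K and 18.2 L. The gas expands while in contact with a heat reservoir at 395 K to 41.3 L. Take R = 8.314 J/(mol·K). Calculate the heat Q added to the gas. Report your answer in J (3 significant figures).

Q ≈ 10500 J

Isothermal ⇒ ΔU = 0, so Q = W = nRT ln(V₂/V₁).
Q = (3.91)(8.314)(395) ln(41.3/18.2) = 12841 × 0.8194 = 10522 J.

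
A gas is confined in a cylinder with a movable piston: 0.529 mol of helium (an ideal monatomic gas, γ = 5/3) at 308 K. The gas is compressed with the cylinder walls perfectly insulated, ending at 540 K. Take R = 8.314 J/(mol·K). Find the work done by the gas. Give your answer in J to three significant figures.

Adiabatic ⇒ Q = 0, so W_by = −ΔU = nCᵥ(T₁ − T₂).
Cᵥ = 3R/2 = 12.47 J/(mol·K).
W = (0.529)(12.47)(308 − 540) = -1531 J.

W ≈ -1530 J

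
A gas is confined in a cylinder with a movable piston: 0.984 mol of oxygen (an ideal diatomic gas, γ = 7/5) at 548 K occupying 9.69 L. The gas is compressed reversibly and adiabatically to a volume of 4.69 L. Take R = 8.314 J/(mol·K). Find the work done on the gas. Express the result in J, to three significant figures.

W ≈ 3770 J

Adiabatic: TV^(γ−1) = const with γ = 7/5.
T₂ = T₁ (V₁/V₂)^(γ−1) = 548 × (9.69/4.69)^0.4 = 548 × 1.337 = 732.6 K.
W_by = nCᵥ(T₁ − T₂) = (0.984)(20.79)(548 − 732.6) = -3775 J.
Work on gas = −W_by = 3775 J.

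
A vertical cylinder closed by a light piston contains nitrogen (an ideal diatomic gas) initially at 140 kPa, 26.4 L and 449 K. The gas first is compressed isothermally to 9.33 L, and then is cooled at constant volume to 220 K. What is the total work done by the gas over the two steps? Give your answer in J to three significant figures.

Step 1 (isothermal): W = P₁V₁ ln(V₂/V₁) = (3696) ln(9.33/26.4) = -3844 J.
Step 2 (isochoric): W = 0 (constant volume).
W_total = -3844 + 0 = -3844 J.

W_total ≈ -3840 J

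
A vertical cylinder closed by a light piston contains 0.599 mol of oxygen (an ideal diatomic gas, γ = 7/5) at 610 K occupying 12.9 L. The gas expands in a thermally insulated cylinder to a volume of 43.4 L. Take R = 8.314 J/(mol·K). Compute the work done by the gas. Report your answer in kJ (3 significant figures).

Adiabatic: TV^(γ−1) = const with γ = 7/5.
T₂ = T₁ (V₁/V₂)^(γ−1) = 610 × (12.9/43.4)^0.4 = 610 × 0.6155 = 375.5 K.
W_by = nCᵥ(T₁ − T₂) = (0.599)(20.79)(610 − 375.5) = 2920 J.

W ≈ 2.92 kJ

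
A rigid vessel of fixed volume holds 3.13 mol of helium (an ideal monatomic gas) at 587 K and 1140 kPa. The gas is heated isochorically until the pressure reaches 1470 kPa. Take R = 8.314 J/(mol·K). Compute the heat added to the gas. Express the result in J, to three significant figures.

Constant volume ⇒ W = 0, so Q = ΔU = nCᵥΔT with Cᵥ = 3R/2 = 12.47 J/(mol·K).
At constant V, T₂/T₁ = P₂/P₁ ⇒ ΔT = T₁(P₂/P₁ − 1) = 587·(1470/1140 − 1) = 169.9 K.
ΔU = (3.13)(12.47)(169.9) = 6633 J.

Q ≈ 6630 J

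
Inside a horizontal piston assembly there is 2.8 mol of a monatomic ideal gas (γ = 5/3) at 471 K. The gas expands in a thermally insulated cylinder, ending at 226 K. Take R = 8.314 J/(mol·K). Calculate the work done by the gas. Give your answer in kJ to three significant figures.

W ≈ 8.56 kJ

Adiabatic ⇒ Q = 0, so W_by = −ΔU = nCᵥ(T₁ − T₂).
Cᵥ = 3R/2 = 12.47 J/(mol·K).
W = (2.8)(12.47)(471 − 226) = 8555 J.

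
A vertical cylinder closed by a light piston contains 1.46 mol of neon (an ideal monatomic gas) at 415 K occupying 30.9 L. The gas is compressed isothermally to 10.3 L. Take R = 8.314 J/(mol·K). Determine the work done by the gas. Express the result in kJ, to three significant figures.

W ≈ -5.53 kJ

Isothermal: W = nRT ln(V₂/V₁).
W = (1.46)(8.314)(415) × ln(10.3/30.9)
  = 5037 × -1.099
W_by_gas = -5534 J.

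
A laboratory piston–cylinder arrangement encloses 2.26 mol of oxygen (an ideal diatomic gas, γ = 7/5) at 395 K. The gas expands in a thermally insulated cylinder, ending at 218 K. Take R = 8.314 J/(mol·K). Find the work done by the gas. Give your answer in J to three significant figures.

W ≈ 8310 J

Adiabatic ⇒ Q = 0, so W_by = −ΔU = nCᵥ(T₁ − T₂).
Cᵥ = 5R/2 = 20.79 J/(mol·K).
W = (2.26)(20.79)(395 − 218) = 8314 J.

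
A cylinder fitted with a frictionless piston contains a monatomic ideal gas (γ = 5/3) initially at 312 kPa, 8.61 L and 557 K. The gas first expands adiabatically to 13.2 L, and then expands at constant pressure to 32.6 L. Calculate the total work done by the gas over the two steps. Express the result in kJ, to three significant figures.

Step 1 (adiabatic): W = (P₁V₁ − P₂V₂)/(γ−1) = (2686 − 2020)/0.667 = 998.8 J.
After step 1: P = 153.1 kPa, V = 13.2 L, T = 418.9 K.
Step 2 (isobaric): W = PΔV = (153.1 kPa)(32.6 − 13.2 L) = 2969 J.
W_total = 998.8 + 2969 = 3968 J.

W_total ≈ 3.97 kJ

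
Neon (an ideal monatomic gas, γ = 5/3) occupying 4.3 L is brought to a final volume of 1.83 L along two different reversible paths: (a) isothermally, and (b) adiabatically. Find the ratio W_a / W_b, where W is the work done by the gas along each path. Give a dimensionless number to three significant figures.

W_a / W_b ≈ 0.742

Path (a) isothermal: W = P₁V₁ ln(V₂/V₁) → W_a/(P₁V₁) = -0.8543.
Path (b) adiabatic: W = P₁V₁(1 − (V₁/V₂)^(γ−1))/(γ−1) → W_b/(P₁V₁) = -1.151.
W_a / W_b = -0.8543 / -1.151 = 0.7421.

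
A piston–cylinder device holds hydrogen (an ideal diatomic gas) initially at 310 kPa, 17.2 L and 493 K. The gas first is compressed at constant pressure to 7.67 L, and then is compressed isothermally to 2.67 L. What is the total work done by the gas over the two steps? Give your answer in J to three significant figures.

W_total ≈ -5460 J

Step 1 (isobaric): W = PΔV = (310 kPa)(7.67 − 17.2 L) = -2954 J.
After step 1: P = 310 kPa, V = 7.67 L, T = 219.8 K.
Step 2 (isothermal): W = P₁V₁ ln(V₂/V₁) = (2378) ln(2.67/7.67) = -2509 J.
W_total = -2954 − 2509 = -5463 J.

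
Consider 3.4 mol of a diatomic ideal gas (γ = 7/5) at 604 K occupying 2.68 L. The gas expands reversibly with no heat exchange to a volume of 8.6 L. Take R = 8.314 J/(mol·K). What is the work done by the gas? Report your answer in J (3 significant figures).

W ≈ 15900 J

Adiabatic: TV^(γ−1) = const with γ = 7/5.
T₂ = T₁ (V₁/V₂)^(γ−1) = 604 × (2.68/8.6)^0.4 = 604 × 0.6273 = 378.9 K.
W_by = nCᵥ(T₁ − T₂) = (3.4)(20.79)(604 − 378.9) = 15910 J.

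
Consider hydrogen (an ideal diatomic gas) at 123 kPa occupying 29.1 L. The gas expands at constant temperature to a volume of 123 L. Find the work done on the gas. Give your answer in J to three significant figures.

W ≈ -5160 J

Isothermal: W = nRT ln(V₂/V₁) = P₁V₁ ln(V₂/V₁).
P₁V₁ = (123 kPa)(29.1 L) = 3579 J.
W = 3579 × ln(123/29.1) = 3579 × 1.441
W_by_gas = 5159 J; work on gas = −W_by = -5159 J.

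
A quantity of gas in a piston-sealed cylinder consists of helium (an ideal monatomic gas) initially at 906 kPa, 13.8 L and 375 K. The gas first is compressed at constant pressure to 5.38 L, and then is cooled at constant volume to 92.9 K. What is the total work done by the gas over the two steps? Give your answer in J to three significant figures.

W_total ≈ -7630 J

Step 1 (isobaric): W = PΔV = (906 kPa)(5.38 − 13.8 L) = -7629 J.
Step 2 (isochoric): W = 0 (constant volume).
W_total = -7629 + 0 = -7629 J.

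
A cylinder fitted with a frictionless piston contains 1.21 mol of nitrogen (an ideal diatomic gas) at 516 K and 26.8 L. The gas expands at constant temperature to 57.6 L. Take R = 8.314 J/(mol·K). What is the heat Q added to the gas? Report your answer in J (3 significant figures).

Isothermal ⇒ ΔU = 0, so Q = W = nRT ln(V₂/V₁).
Q = (1.21)(8.314)(516) ln(57.6/26.8) = 5191 × 0.7651 = 3972 J.

Q ≈ 3970 J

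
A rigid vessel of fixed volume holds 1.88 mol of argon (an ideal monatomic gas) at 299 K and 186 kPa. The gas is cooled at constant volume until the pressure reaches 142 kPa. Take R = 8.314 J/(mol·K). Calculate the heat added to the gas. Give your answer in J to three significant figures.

Q ≈ -1660 J

Constant volume ⇒ W = 0, so Q = ΔU = nCᵥΔT with Cᵥ = 3R/2 = 12.47 J/(mol·K).
At constant V, T₂/T₁ = P₂/P₁ ⇒ ΔT = T₁(P₂/P₁ − 1) = 299·(142/186 − 1) = -70.73 K.
ΔU = (1.88)(12.47)(-70.73) = -1658 J.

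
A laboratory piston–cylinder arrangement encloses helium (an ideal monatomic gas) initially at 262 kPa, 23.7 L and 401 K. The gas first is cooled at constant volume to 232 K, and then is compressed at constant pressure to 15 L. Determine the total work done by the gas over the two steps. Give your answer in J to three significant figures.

Step 1 (isochoric): W = 0 (constant volume).
After step 1: P = 151.6 kPa (V unchanged).
Step 2 (isobaric): W = PΔV = (151.6 kPa)(15 − 23.7 L) = -1319 J.
W_total = 0 − 1319 = -1319 J.

W_total ≈ -1320 J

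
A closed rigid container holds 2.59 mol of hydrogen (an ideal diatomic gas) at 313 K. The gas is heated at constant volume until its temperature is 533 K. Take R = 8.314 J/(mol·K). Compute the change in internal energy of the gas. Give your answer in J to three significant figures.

Constant volume ⇒ W = 0, so Q = ΔU = nCᵥΔT with Cᵥ = 5R/2 = 20.79 J/(mol·K).
ΔU = (2.59)(20.79)(533 − 313) = 11843 J.

ΔU ≈ 11800 J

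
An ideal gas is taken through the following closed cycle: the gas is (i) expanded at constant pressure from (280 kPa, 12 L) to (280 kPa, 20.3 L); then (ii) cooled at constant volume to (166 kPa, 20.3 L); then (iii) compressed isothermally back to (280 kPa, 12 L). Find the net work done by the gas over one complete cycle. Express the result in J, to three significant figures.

Leg (i): W = PΔV = (280)(20.3 − 12) = 2324 J.
Leg (ii): W = 0.
Leg (iii): W = PᵢVᵢ ln(V_f/Vᵢ) = (3370) ln(12/20.3) = -1772 J.
W_net = 2324 − 1772 = 552.4 J.

W_net ≈ 552 J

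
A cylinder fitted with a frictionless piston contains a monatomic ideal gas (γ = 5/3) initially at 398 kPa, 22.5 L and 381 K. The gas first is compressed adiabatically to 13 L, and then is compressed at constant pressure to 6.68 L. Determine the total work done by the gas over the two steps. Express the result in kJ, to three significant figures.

W_total ≈ -12.2 kJ

Step 1 (adiabatic): W = (P₁V₁ − P₂V₂)/(γ−1) = (8955 − 12909)/0.667 = -5931 J.
After step 1: P = 993 kPa, V = 13 L, T = 549.2 K.
Step 2 (isobaric): W = PΔV = (993 kPa)(6.68 − 13 L) = -6276 J.
W_total = -5931 − 6276 = -12207 J.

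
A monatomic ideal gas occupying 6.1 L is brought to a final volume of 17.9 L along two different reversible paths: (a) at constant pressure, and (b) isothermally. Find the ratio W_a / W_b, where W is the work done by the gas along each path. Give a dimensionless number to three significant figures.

Path (a) isobaric: W = P₁(V₂ − V₁) → W_a/(P₁V₁) = 1.934.
Path (b) isothermal: W = P₁V₁ ln(V₂/V₁) → W_b/(P₁V₁) = 1.077.
W_a / W_b = 1.934 / 1.077 = 1.797.

W_a / W_b ≈ 1.80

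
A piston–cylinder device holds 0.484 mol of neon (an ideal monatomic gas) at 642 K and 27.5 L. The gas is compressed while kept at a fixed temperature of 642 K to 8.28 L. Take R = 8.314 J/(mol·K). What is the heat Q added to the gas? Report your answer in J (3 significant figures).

Q ≈ -3100 J

Isothermal ⇒ ΔU = 0, so Q = W = nRT ln(V₂/V₁).
Q = (0.484)(8.314)(642) ln(8.28/27.5) = 2583 × -1.2 = -3101 J.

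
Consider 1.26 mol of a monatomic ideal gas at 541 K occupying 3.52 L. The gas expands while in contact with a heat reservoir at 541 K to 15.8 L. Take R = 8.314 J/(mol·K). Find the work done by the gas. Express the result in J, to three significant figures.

W ≈ 8510 J

Isothermal: W = nRT ln(V₂/V₁).
W = (1.26)(8.314)(541) × ln(15.8/3.52)
  = 5667 × 1.502
W_by_gas = 8510 J.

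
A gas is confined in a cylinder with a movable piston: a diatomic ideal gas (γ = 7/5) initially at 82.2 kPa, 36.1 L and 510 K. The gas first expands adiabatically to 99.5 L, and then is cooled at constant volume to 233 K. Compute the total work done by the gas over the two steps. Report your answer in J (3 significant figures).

Step 1 (adiabatic): W = (P₁V₁ − P₂V₂)/(γ−1) = (2967 − 1978)/0.4 = 2473 J.
Step 2 (isochoric): W = 0 (constant volume).
W_total = 2473 + 0 = 2473 J.

W_total ≈ 2470 J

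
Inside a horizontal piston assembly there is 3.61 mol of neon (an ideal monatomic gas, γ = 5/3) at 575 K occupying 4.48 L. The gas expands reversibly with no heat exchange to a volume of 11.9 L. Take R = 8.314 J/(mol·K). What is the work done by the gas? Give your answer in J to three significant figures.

Adiabatic: TV^(γ−1) = const with γ = 5/3.
T₂ = T₁ (V₁/V₂)^(γ−1) = 575 × (4.48/11.9)^0.667 = 575 × 0.5214 = 299.8 K.
W_by = nCᵥ(T₁ − T₂) = (3.61)(12.47)(575 − 299.8) = 12390 J.

W ≈ 12400 J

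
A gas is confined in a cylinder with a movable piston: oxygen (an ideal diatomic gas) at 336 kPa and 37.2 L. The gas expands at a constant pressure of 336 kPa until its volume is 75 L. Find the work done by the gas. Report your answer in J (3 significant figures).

Isobaric: W = P ΔV.
W = (336 kPa)(75 − 37.2 L) = (336)(37.8) = 12701 J.

W ≈ 12700 J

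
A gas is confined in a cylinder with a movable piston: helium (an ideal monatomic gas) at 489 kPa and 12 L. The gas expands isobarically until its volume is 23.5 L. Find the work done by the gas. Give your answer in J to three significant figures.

W ≈ 5620 J

Isobaric: W = P ΔV.
W = (489 kPa)(23.5 − 12 L) = (489)(11.5) = 5624 J.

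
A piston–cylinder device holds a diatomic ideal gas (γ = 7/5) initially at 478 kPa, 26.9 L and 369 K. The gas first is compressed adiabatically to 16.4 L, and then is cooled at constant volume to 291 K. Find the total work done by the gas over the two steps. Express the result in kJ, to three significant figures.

Step 1 (adiabatic): W = (P₁V₁ − P₂V₂)/(γ−1) = (12858 − 15673)/0.4 = -7036 J.
Step 2 (isochoric): W = 0 (constant volume).
W_total = -7036 + 0 = -7036 J.

W_total ≈ -7.04 kJ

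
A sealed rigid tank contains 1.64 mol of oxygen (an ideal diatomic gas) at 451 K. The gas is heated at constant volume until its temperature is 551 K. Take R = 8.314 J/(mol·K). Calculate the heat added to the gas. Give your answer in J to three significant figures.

Constant volume ⇒ W = 0, so Q = ΔU = nCᵥΔT with Cᵥ = 5R/2 = 20.79 J/(mol·K).
ΔU = (1.64)(20.79)(551 − 451) = 3409 J.

Q ≈ 3410 J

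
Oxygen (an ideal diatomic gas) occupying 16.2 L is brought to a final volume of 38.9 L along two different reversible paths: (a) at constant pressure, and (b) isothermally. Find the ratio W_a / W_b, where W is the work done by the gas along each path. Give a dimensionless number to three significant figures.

Path (a) isobaric: W = P₁(V₂ − V₁) → W_a/(P₁V₁) = 1.401.
Path (b) isothermal: W = P₁V₁ ln(V₂/V₁) → W_b/(P₁V₁) = 0.876.
W_a / W_b = 1.401 / 0.876 = 1.6.

W_a / W_b ≈ 1.60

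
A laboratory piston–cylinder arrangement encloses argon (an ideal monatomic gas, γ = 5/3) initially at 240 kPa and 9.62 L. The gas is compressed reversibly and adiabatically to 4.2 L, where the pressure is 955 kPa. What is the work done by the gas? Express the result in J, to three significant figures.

Adiabatic: W = (P₁V₁ − P₂V₂)/(γ − 1) with γ = 5/3.
P₁V₁ = 2309 J, P₂V₂ = 4011 J.
W = (2309 − 4011) / 0.6667 = -2553 J.

W ≈ -2550 J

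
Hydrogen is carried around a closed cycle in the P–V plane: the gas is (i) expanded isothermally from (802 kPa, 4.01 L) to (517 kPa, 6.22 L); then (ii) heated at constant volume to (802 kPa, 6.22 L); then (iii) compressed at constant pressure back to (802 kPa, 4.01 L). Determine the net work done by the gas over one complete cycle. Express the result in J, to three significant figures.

W_net ≈ -361 J

Leg (i): W = PᵢVᵢ ln(V_f/Vᵢ) = (3216) ln(6.22/4.01) = 1412 J.
Leg (ii): W = 0.
Leg (iii): W = PΔV = (802)(4.01 − 6.22) = -1772 J.
W_net = 1412 − 1772 = -360.7 J.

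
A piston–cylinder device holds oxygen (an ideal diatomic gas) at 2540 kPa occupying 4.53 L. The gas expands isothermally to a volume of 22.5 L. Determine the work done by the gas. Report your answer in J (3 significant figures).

Isothermal: W = nRT ln(V₂/V₁) = P₁V₁ ln(V₂/V₁).
P₁V₁ = (2540 kPa)(4.53 L) = 11506 J.
W = 11506 × ln(22.5/4.53) = 11506 × 1.603
W_by_gas = 18442 J.

W ≈ 18400 J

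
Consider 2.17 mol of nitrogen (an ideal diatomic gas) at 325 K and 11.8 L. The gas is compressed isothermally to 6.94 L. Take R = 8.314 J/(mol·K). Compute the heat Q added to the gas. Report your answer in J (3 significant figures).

Q ≈ -3110 J

Isothermal ⇒ ΔU = 0, so Q = W = nRT ln(V₂/V₁).
Q = (2.17)(8.314)(325) ln(6.94/11.8) = 5863 × -0.5308 = -3112 J.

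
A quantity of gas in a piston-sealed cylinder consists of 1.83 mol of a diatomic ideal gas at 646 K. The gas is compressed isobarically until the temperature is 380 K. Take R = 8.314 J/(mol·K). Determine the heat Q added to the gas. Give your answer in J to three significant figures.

Q ≈ -14200 J

Isobaric: W = nRΔT = (1.83)(8.314)(-266) = -4047 J.
ΔU = nCᵥΔT with Cᵥ = 5R/2: ΔU = (1.83)(20.79)(-266) = -10118 J.
Q = ΔU + W = -10118 − 4047 = -14165 J.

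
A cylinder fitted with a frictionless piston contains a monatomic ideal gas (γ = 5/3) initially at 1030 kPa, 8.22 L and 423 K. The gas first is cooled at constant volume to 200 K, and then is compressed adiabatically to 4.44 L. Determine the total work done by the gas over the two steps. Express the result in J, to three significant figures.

Step 1 (isochoric): W = 0 (constant volume).
After step 1: P = 487 kPa (V unchanged).
Step 2 (adiabatic): W = (P₁V₁ − P₂V₂)/(γ−1) = (4003 − 6036)/0.667 = -3049 J.
W_total = 0 − 3049 = -3049 J.

W_total ≈ -3050 J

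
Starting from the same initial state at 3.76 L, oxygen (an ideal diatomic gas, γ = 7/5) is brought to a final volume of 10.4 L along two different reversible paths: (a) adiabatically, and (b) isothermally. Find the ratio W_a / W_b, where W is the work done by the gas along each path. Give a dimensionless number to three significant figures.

W_a / W_b ≈ 0.822

Path (a) adiabatic: W = P₁V₁(1 − (V₁/V₂)^(γ−1))/(γ−1) → W_a/(P₁V₁) = 0.8358.
Path (b) isothermal: W = P₁V₁ ln(V₂/V₁) → W_b/(P₁V₁) = 1.017.
W_a / W_b = 0.8358 / 1.017 = 0.8215.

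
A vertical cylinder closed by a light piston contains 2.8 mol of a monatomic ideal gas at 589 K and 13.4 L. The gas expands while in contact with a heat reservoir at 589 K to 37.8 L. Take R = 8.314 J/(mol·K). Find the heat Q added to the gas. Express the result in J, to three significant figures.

Isothermal ⇒ ΔU = 0, so Q = W = nRT ln(V₂/V₁).
Q = (2.8)(8.314)(589) ln(37.8/13.4) = 13711 × 1.037 = 14220 J.

Q ≈ 14200 J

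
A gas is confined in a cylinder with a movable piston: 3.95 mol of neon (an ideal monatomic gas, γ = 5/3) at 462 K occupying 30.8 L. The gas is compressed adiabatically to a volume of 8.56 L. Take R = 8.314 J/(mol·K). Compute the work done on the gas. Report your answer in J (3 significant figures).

Adiabatic: TV^(γ−1) = const with γ = 5/3.
T₂ = T₁ (V₁/V₂)^(γ−1) = 462 × (30.8/8.56)^0.667 = 462 × 2.348 = 1085 K.
W_by = nCᵥ(T₁ − T₂) = (3.95)(12.47)(462 − 1085) = -30681 J.
Work on gas = −W_by = 30681 J.

W ≈ 30700 J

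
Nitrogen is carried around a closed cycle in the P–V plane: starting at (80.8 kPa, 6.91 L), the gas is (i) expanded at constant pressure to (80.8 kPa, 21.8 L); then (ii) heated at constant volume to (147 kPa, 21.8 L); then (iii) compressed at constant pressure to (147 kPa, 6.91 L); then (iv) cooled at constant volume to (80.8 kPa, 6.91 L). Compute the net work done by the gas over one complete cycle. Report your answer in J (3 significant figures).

W_net ≈ -986 J

Constant-volume legs do no work.
W(i) = (80.8)(21.8 − 6.91) = 1203 J; W(iii) = (147)(6.91 − 21.8) = -2189 J.
W_net = 1203 − 2189 = -985.7 J (the counter-clockwise enclosed area).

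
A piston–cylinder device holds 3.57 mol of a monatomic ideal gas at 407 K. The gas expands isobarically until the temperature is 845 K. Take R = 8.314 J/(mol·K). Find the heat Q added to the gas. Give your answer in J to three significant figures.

Isobaric: W = nRΔT = (3.57)(8.314)(438) = 13000 J.
ΔU = nCᵥΔT with Cᵥ = 3R/2: ΔU = (3.57)(12.47)(438) = 19500 J.
Q = ΔU + W = 19500 + 13000 = 32501 J.

Q ≈ 32500 J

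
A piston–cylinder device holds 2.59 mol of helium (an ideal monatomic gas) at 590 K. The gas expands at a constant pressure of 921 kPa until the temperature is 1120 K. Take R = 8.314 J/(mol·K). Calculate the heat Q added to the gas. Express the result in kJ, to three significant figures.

Q ≈ 28.5 kJ

Isobaric: W = nRΔT = (2.59)(8.314)(530) = 11413 J.
ΔU = nCᵥΔT with Cᵥ = 3R/2: ΔU = (2.59)(12.47)(530) = 17119 J.
Q = ΔU + W = 17119 + 11413 = 28532 J.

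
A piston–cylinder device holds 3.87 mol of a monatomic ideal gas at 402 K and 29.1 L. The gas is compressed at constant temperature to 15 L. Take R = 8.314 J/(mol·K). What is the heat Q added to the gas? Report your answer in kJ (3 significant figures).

Q ≈ -8.57 kJ

Isothermal ⇒ ΔU = 0, so Q = W = nRT ln(V₂/V₁).
Q = (3.87)(8.314)(402) ln(15/29.1) = 12934 × -0.6627 = -8571 J.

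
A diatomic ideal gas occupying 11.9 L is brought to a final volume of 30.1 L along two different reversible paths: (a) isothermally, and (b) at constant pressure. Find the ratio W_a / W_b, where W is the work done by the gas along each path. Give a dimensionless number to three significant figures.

W_a / W_b ≈ 0.607

Path (a) isothermal: W = P₁V₁ ln(V₂/V₁) → W_a/(P₁V₁) = 0.928.
Path (b) isobaric: W = P₁(V₂ − V₁) → W_b/(P₁V₁) = 1.529.
W_a / W_b = 0.928 / 1.529 = 0.6068.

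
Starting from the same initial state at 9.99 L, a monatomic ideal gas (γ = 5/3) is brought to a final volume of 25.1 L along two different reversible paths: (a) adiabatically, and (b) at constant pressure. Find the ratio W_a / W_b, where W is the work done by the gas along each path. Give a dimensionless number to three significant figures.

Path (a) adiabatic: W = P₁V₁(1 − (V₁/V₂)^(γ−1))/(γ−1) → W_a/(P₁V₁) = 0.6884.
Path (b) isobaric: W = P₁(V₂ − V₁) → W_b/(P₁V₁) = 1.513.
W_a / W_b = 0.6884 / 1.513 = 0.4551.

W_a / W_b ≈ 0.455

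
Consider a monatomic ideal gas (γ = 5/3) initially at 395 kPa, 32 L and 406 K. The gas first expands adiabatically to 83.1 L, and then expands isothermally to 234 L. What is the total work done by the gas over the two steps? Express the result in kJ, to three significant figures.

Step 1 (adiabatic): W = (P₁V₁ − P₂V₂)/(γ−1) = (12640 − 6690)/0.667 = 8925 J.
After step 1: P = 80.51 kPa, V = 83.1 L, T = 214.9 K.
Step 2 (isothermal): W = P₁V₁ ln(V₂/V₁) = (6690) ln(234/83.1) = 6926 J.
W_total = 8925 + 6926 = 15851 J.

W_total ≈ 15.9 kJ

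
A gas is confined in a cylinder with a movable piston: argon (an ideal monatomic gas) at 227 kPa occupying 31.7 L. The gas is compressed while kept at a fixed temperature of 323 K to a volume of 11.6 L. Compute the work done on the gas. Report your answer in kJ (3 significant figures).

Isothermal: W = nRT ln(V₂/V₁) = P₁V₁ ln(V₂/V₁).
P₁V₁ = (227 kPa)(31.7 L) = 7196 J.
W = 7196 × ln(11.6/31.7) = 7196 × -1.005
W_by_gas = -7234 J; work on gas = −W_by = 7234 J.

W ≈ 7.23 kJ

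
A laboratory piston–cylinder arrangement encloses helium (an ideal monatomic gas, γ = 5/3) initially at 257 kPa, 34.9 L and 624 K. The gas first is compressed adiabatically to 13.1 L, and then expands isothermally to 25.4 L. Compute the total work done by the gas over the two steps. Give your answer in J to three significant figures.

Step 1 (adiabatic): W = (P₁V₁ − P₂V₂)/(γ−1) = (8969 − 17237)/0.667 = -12402 J.
After step 1: P = 1316 kPa, V = 13.1 L, T = 1199 K.
Step 2 (isothermal): W = P₁V₁ ln(V₂/V₁) = (17237) ln(25.4/13.1) = 11413 J.
W_total = -12402 + 11413 = -988.3 J.

W_total ≈ -988 J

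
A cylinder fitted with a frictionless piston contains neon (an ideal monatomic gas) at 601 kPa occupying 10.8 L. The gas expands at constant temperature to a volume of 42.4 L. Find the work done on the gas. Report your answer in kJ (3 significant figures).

W ≈ -8.88 kJ

Isothermal: W = nRT ln(V₂/V₁) = P₁V₁ ln(V₂/V₁).
P₁V₁ = (601 kPa)(10.8 L) = 6491 J.
W = 6491 × ln(42.4/10.8) = 6491 × 1.368
W_by_gas = 8877 J; work on gas = −W_by = -8877 J.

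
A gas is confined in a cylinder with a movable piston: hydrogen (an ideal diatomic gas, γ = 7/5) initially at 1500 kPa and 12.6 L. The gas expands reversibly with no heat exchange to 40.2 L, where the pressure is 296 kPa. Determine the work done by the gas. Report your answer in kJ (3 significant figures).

W ≈ 17.5 kJ

Adiabatic: W = (P₁V₁ − P₂V₂)/(γ − 1) with γ = 7/5.
P₁V₁ = 18900 J, P₂V₂ = 11899 J.
W = (18900 − 11899) / 0.4 = 17502 J.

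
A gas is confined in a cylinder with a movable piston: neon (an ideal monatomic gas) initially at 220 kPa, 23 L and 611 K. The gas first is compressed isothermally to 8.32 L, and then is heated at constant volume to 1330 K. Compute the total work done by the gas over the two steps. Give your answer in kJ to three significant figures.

Step 1 (isothermal): W = P₁V₁ ln(V₂/V₁) = (5060) ln(8.32/23) = -5145 J.
Step 2 (isochoric): W = 0 (constant volume).
W_total = -5145 + 0 = -5145 J.

W_total ≈ -5.15 kJ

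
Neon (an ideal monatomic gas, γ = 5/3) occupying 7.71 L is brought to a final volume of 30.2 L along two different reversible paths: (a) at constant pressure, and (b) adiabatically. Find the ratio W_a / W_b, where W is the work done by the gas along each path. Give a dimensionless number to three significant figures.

W_a / W_b ≈ 3.25

Path (a) isobaric: W = P₁(V₂ − V₁) → W_a/(P₁V₁) = 2.917.
Path (b) adiabatic: W = P₁V₁(1 − (V₁/V₂)^(γ−1))/(γ−1) → W_b/(P₁V₁) = 0.8963.
W_a / W_b = 2.917 / 0.8963 = 3.254.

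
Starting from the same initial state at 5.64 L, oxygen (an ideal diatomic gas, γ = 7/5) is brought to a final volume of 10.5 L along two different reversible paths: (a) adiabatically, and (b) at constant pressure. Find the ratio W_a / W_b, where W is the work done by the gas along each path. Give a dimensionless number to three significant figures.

Path (a) adiabatic: W = P₁V₁(1 − (V₁/V₂)^(γ−1))/(γ−1) → W_a/(P₁V₁) = 0.5503.
Path (b) isobaric: W = P₁(V₂ − V₁) → W_b/(P₁V₁) = 0.8617.
W_a / W_b = 0.5503 / 0.8617 = 0.6386.

W_a / W_b ≈ 0.639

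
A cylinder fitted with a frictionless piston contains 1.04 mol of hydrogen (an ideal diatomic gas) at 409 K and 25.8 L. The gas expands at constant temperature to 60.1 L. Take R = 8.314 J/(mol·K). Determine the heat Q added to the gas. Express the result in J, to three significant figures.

Isothermal ⇒ ΔU = 0, so Q = W = nRT ln(V₂/V₁).
Q = (1.04)(8.314)(409) ln(60.1/25.8) = 3536 × 0.8456 = 2991 J.

Q ≈ 2990 J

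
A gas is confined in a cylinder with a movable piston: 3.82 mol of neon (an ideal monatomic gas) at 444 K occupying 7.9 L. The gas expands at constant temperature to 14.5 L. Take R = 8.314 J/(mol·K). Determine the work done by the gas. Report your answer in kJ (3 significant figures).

Isothermal: W = nRT ln(V₂/V₁).
W = (3.82)(8.314)(444) × ln(14.5/7.9)
  = 14101 × 0.6073
W_by_gas = 8563 J.

W ≈ 8.56 kJ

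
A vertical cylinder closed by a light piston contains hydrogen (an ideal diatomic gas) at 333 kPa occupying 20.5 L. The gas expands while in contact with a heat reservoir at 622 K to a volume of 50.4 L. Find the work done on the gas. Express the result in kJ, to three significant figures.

Isothermal: W = nRT ln(V₂/V₁) = P₁V₁ ln(V₂/V₁).
P₁V₁ = (333 kPa)(20.5 L) = 6826 J.
W = 6826 × ln(50.4/20.5) = 6826 × 0.8996
W_by_gas = 6141 J; work on gas = −W_by = -6141 J.

W ≈ -6.14 kJ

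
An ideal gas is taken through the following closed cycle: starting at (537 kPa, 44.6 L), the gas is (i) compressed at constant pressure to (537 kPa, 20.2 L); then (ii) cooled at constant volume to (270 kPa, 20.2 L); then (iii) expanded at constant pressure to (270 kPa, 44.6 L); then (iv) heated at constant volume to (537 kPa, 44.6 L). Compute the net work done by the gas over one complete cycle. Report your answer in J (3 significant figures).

W_net ≈ -6510 J

Constant-volume legs do no work.
W(i) = (537)(20.2 − 44.6) = -13103 J; W(iii) = (270)(44.6 − 20.2) = 6588 J.
W_net = -13103 + 6588 = -6515 J (the counter-clockwise enclosed area).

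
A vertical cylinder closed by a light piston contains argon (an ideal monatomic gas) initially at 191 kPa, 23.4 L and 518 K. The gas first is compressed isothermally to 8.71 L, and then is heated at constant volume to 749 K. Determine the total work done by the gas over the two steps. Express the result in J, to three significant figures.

W_total ≈ -4420 J

Step 1 (isothermal): W = P₁V₁ ln(V₂/V₁) = (4469) ln(8.71/23.4) = -4417 J.
Step 2 (isochoric): W = 0 (constant volume).
W_total = -4417 + 0 = -4417 J.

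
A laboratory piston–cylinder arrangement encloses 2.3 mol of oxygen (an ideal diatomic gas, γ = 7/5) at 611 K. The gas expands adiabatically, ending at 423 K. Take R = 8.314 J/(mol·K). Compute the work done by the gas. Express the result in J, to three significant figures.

W ≈ 8990 J

Adiabatic ⇒ Q = 0, so W_by = −ΔU = nCᵥ(T₁ − T₂).
Cᵥ = 5R/2 = 20.79 J/(mol·K).
W = (2.3)(20.79)(611 − 423) = 8987 J.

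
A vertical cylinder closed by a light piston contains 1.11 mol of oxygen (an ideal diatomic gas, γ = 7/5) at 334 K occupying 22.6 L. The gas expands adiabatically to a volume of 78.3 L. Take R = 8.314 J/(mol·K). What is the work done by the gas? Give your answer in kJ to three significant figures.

W ≈ 3.02 kJ

Adiabatic: TV^(γ−1) = const with γ = 7/5.
T₂ = T₁ (V₁/V₂)^(γ−1) = 334 × (22.6/78.3)^0.4 = 334 × 0.6083 = 203.2 K.
W_by = nCᵥ(T₁ − T₂) = (1.11)(20.79)(334 − 203.2) = 3018 J.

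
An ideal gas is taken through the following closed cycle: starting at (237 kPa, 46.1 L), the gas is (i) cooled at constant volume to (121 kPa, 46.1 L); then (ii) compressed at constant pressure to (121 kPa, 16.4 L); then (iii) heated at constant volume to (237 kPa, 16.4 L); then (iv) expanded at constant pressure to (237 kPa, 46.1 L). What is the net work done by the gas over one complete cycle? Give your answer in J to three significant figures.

W_net ≈ 3450 J

Constant-volume legs do no work.
W(ii) = (121)(16.4 − 46.1) = -3594 J; W(iv) = (237)(46.1 − 16.4) = 7039 J.
W_net = -3594 + 7039 = 3445 J (the clockwise enclosed area).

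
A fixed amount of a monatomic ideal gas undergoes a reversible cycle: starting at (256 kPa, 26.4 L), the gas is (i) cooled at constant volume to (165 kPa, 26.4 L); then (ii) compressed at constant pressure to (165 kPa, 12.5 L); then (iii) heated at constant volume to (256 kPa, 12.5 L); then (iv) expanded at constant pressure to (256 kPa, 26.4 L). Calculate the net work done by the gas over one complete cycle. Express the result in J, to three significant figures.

W_net ≈ 1260 J

Constant-volume legs do no work.
W(ii) = (165)(12.5 − 26.4) = -2293 J; W(iv) = (256)(26.4 − 12.5) = 3558 J.
W_net = -2293 + 3558 = 1265 J (the clockwise enclosed area).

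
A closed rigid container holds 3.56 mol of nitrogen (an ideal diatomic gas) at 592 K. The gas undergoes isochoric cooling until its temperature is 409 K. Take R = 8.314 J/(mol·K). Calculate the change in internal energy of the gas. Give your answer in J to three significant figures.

ΔU ≈ -13500 J

Constant volume ⇒ W = 0, so Q = ΔU = nCᵥΔT with Cᵥ = 5R/2 = 20.79 J/(mol·K).
ΔU = (3.56)(20.79)(409 − 592) = -13541 J.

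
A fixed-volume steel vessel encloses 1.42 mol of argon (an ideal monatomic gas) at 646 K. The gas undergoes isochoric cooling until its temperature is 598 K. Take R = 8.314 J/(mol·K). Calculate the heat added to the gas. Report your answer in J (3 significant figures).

Q ≈ -850 J

Constant volume ⇒ W = 0, so Q = ΔU = nCᵥΔT with Cᵥ = 3R/2 = 12.47 J/(mol·K).
ΔU = (1.42)(12.47)(598 − 646) = -850 J.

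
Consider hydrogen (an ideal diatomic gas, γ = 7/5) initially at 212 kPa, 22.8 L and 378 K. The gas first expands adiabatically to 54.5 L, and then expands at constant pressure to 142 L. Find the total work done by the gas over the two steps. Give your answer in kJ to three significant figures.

Step 1 (adiabatic): W = (P₁V₁ − P₂V₂)/(γ−1) = (4834 − 3411)/0.4 = 3556 J.
After step 1: P = 62.59 kPa, V = 54.5 L, T = 266.8 K.
Step 2 (isobaric): W = PΔV = (62.59 kPa)(142 − 54.5 L) = 5476 J.
W_total = 3556 + 5476 = 9033 J.

W_total ≈ 9.03 kJ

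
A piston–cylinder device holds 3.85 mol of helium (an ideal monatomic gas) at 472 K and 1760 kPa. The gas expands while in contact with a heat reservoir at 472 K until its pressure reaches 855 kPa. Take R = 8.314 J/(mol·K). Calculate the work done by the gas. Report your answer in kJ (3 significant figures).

W ≈ 10.9 kJ

Isothermal process: W = nRT ln(V₂/V₁) = nRT ln(P₁/P₂).
W = (3.85)(8.314)(472) × ln(1760/855)
  = 15108 × ln(2.058) = 15108 × 0.722
W_by_gas = 10908 J.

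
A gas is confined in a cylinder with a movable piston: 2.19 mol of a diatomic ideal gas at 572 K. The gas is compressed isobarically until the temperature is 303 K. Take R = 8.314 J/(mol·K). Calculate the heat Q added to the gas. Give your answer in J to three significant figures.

Q ≈ -17100 J

Isobaric: W = nRΔT = (2.19)(8.314)(-269) = -4898 J.
ΔU = nCᵥΔT with Cᵥ = 5R/2: ΔU = (2.19)(20.79)(-269) = -12245 J.
Q = ΔU + W = -12245 − 4898 = -17143 J.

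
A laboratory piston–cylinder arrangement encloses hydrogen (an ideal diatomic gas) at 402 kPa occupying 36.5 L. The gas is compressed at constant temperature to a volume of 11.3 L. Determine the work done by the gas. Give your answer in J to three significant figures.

W ≈ -17200 J

Isothermal: W = nRT ln(V₂/V₁) = P₁V₁ ln(V₂/V₁).
P₁V₁ = (402 kPa)(36.5 L) = 14673 J.
W = 14673 × ln(11.3/36.5) = 14673 × -1.173
W_by_gas = -17204 J.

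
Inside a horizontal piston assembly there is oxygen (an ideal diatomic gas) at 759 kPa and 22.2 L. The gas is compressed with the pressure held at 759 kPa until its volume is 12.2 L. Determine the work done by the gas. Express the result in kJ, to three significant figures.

W ≈ -7.59 kJ

Isobaric: W = P ΔV.
W = (759 kPa)(12.2 − 22.2 L) = (759)(-10) = -7590 J.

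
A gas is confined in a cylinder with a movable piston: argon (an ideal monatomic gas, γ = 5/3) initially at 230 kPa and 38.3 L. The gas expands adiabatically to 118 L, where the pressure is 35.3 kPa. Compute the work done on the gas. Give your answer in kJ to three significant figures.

W ≈ -6.97 kJ

Adiabatic: W = (P₁V₁ − P₂V₂)/(γ − 1) with γ = 5/3.
P₁V₁ = 8809 J, P₂V₂ = 4165 J.
W = (8809 − 4165) / 0.6667 = 6965 J.
Work on gas = −W_by = -6965 J.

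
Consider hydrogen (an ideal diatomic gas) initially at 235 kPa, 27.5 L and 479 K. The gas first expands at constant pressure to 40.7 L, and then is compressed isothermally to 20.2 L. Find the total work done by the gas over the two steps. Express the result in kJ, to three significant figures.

Step 1 (isobaric): W = PΔV = (235 kPa)(40.7 − 27.5 L) = 3102 J.
After step 1: P = 235 kPa, V = 40.7 L, T = 708.9 K.
Step 2 (isothermal): W = P₁V₁ ln(V₂/V₁) = (9564) ln(20.2/40.7) = -6700 J.
W_total = 3102 − 6700 = -3598 J.

W_total ≈ -3.60 kJ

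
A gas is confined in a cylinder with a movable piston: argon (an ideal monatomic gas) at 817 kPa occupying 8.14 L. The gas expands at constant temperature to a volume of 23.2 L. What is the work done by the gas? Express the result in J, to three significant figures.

Isothermal: W = nRT ln(V₂/V₁) = P₁V₁ ln(V₂/V₁).
P₁V₁ = (817 kPa)(8.14 L) = 6650 J.
W = 6650 × ln(23.2/8.14) = 6650 × 1.047
W_by_gas = 6965 J.

W ≈ 6970 J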